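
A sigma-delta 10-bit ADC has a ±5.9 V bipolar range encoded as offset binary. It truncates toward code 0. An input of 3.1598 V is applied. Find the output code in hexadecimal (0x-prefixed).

With 1024 levels over 11.8 V, one step is 11.523 mV.
(3.1598 − (−5.9)) / 0.0115234 = 786.206 LSBs.
Floor → code 786.
In hexadecimal (0x-prefixed): 0x312.

code 0x312 (decimal 786)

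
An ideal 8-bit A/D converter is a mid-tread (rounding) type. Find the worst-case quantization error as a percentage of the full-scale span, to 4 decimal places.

Rounding → worst-case error = ½ LSB = V_FS/2^9, so 100/512 = 0.195312 % of full scale.

0.1953 %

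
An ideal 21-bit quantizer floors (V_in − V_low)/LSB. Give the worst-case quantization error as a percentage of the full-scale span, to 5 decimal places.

0.00005 %

Truncating → worst-case error = 1 LSB = V_FS/2^21, so 100/2097152 = 4.76837e-05 % of full scale.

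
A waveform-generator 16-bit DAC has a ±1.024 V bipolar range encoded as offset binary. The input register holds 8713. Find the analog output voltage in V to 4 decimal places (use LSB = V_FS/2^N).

-0.7517 V

LSB = 2.048 V / 2^16 = 31.25 µV.
V_out = (−1.024) + 8713 × 3.125e-05 V = -0.751719 V.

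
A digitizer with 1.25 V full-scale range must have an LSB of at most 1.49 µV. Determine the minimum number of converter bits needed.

20 bits

Number of steps required ≥ 1.25 V / 1.49 µV = 838926.17.
Need 2^N ≥ 838926.17; 2^19 = 524288, 2^20 = 1048576.
Minimum N = 20.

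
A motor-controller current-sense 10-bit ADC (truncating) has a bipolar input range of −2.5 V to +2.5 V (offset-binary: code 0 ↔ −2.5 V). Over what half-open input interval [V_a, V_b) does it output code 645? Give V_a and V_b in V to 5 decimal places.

LSB = 5/2^10 = 4.883 mV.
V_a = V_low + 645·LSB = 0.649414 V; V_b = V_low + 646·LSB = 0.654297 V.

[0.64941 V, 0.65430 V)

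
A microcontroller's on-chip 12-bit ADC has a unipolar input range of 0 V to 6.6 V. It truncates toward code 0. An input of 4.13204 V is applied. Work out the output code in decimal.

Full-scale span = 6.6 V; LSB = 6.6/2^12 = 1.611 mV.
Input sits at 2564.369 steps above V_low.
Floor → code 2564.

code 2564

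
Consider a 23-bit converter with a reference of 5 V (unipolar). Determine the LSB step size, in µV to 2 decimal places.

0.60 µV

Full-scale span = 5 V.
LSB = 5 / 2^23 = 5 / 8388608 = 5.96046e-07 V = 0.60 µV.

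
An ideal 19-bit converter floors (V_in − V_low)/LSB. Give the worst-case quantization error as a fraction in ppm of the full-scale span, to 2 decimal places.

Truncating → worst-case error = 1 LSB = V_FS/2^19, so 1e+06/524288 = 1.90735 ppm of full scale.

1.91 ppm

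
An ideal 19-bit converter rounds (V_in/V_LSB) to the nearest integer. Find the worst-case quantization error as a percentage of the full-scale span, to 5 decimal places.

0.00010 %

Rounding → worst-case error = ½ LSB = V_FS/2^20, so 100/1048576 = 9.53674e-05 % of full scale.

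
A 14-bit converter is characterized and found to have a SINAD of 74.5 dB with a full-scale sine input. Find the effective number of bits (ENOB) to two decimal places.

ENOB = (SINAD − 1.76) / 6.02 = (74.5 − 1.76)/6.02 = 12.083.

12.08 bits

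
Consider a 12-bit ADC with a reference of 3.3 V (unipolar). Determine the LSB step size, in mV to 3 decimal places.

0.806 mV

Full-scale span = 3.3 V.
LSB = 3.3 / 2^12 = 3.3 / 4096 = 0.000805664 V = 0.806 mV.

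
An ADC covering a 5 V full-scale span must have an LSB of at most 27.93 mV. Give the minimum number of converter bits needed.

Number of steps required ≥ 5 V / 27.93 mV = 179.02.
Need 2^N ≥ 179.02; 2^7 = 128, 2^8 = 256.
Minimum N = 8.

8 bits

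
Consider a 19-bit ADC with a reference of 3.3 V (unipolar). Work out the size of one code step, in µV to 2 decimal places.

Full-scale span = 3.3 V.
LSB = 3.3 / 2^19 = 3.3 / 524288 = 6.29425e-06 V = 6.29 µV.

6.29 µV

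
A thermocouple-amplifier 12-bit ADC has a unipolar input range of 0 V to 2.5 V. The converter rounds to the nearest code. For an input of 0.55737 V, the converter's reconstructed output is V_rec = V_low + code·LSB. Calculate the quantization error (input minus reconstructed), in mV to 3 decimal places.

Step size: 2.5 V ÷ 2^12 = 0.610 mV.
Scaled input = 913.1950 LSBs, so code = 913.
Code 913 maps back to 0 + 913×0.000610352 V = 0.55725098 V.
Difference: 0.000119023 V → 0.119 mV.

0.119 mV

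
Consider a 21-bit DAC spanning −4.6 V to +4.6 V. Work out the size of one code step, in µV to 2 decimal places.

4.39 µV

Full-scale span = 9.2 V.
LSB = 9.2 / 2^21 = 9.2 / 2097152 = 4.3869e-06 V = 4.39 µV.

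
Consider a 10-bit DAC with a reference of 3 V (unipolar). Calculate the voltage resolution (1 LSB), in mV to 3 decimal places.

2.930 mV

Full-scale span = 3 V.
LSB = 3 / 2^10 = 3 / 1024 = 0.00292969 V = 2.930 mV.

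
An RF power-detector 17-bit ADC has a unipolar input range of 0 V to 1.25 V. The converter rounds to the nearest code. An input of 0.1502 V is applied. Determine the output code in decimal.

Full-scale span = 1.25 V; LSB = 1.25/2^17 = 9.54 µV.
Input sits at 15749.612 steps above V_low.
So the output code is 15750.

code 15750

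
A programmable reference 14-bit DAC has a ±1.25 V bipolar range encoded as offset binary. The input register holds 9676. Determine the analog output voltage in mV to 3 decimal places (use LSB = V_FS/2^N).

226.440 mV

LSB = 2.5 V / 2^14 = 152.59 µV.
V_out = (−1.25) + 9676 × 0.000152588 V = 0.22644 V.
= 226.440 mV.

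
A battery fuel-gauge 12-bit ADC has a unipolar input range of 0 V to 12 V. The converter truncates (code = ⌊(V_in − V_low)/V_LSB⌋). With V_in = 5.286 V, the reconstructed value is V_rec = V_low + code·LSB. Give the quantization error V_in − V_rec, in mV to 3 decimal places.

Step size: 12 V ÷ 2^12 = 2.930 mV.
(5.286 − 0)/0.00292969 = 1804.2880; ⌊·⌋ gives code 1804.
Code 1804 maps back to 0 + 1804×0.00292969 V = 5.2851562 V.
Error = 5.286 − 5.2851562 = 0.00084375 V = 0.844 mV.

0.844 mV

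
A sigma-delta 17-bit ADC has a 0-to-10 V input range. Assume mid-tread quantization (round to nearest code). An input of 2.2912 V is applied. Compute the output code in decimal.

code 30031

Full-scale span = 10 V; LSB = 10/2^17 = 76.29 µV.
(2.2912 − 0) / 7.62939e-05 = 30031.217 LSBs.
round(30031.217) = 30031.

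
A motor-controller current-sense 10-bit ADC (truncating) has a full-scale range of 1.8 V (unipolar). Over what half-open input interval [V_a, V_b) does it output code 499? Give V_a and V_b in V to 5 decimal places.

LSB = 1.8/2^10 = 1.758 mV.
V_a = V_low + 499·LSB = 0.877148 V; V_b = V_low + 500·LSB = 0.878906 V.

[0.87715 V, 0.87891 V)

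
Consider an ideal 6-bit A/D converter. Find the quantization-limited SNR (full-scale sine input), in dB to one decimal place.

SNR ≈ 6.02·N + 1.76 dB = 6.02·6 + 1.76 = 37.88 dB.

37.9 dB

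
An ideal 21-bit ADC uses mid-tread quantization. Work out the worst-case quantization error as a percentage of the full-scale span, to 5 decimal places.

0.00002 %

Rounding → worst-case error = ½ LSB = V_FS/2^22, so 100/4194304 = 2.38419e-05 % of full scale.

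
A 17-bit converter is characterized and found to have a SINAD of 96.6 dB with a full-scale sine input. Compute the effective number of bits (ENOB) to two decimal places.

ENOB = (SINAD − 1.76) / 6.02 = (96.6 − 1.76)/6.02 = 15.754.

15.75 bits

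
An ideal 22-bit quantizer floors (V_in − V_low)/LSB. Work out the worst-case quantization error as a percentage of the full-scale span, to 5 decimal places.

0.00002 %

Truncating → worst-case error = 1 LSB = V_FS/2^22, so 100/4194304 = 2.38419e-05 % of full scale.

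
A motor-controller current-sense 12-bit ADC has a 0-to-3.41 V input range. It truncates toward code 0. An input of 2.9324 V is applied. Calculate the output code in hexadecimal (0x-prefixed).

LSB = 3.41 V / 4096 = 0.833 mV.
(2.9324 − 0) / 0.00083252 = 3522.320 LSBs.
So the output code is 3522.
In hexadecimal (0x-prefixed): 0xDC2.

code 0xDC2 (decimal 3522)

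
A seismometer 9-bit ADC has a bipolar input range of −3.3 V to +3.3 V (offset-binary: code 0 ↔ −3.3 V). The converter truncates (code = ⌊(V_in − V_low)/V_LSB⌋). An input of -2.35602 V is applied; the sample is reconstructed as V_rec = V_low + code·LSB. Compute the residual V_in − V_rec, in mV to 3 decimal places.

One LSB is 6.6 V / 512 = 12.891 mV.
(V_in − V_low)/LSB = (-2.35602 − (−3.3))/0.0128906 = 73.2300 → code 73 (floor).
V_rec = (−3.3) + 73·0.0128906 = -2.3589844 V.
Error = -2.35602 − (−2.3589844) = 0.00296437 V = 2.964 mV.

2.964 mV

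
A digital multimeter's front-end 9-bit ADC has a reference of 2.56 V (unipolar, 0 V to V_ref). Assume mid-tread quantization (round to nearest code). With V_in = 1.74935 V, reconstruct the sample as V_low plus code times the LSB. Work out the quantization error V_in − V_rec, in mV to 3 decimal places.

-0.650 mV

One LSB is 2.56 V / 512 = 5.000 mV.
(V_in − V_low)/LSB = (1.74935 − 0)/0.005 = 349.8700 → code 350 (round).
Code 350 maps back to 0 + 350×0.005 V = 1.75 V.
Difference: -0.00065 V → -0.650 mV.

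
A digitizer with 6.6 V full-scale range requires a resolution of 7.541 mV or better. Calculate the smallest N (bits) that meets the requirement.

10 bits

Number of steps required ≥ 6.6 V / 7.541 mV = 875.22.
Need 2^N ≥ 875.22; 2^9 = 512, 2^10 = 1024.
Minimum N = 10.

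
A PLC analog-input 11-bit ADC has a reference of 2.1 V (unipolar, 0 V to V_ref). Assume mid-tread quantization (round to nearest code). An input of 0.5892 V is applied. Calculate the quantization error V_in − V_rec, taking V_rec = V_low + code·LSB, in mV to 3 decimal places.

One LSB is 2.1 V / 2048 = 1.025 mV.
(V_in − V_low)/LSB = (0.5892 − 0)/0.00102539 = 574.6103 → code 575 (round).
Reconstructed: 0.58959961 V.
Error = 0.5892 − 0.58959961 = -0.000399609 V = -0.400 mV.

-0.400 mV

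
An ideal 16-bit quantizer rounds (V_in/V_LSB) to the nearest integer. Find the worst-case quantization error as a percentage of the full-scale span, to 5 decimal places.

Rounding → worst-case error = ½ LSB = V_FS/2^17, so 100/131072 = 0.000762939 % of full scale.

0.00076 %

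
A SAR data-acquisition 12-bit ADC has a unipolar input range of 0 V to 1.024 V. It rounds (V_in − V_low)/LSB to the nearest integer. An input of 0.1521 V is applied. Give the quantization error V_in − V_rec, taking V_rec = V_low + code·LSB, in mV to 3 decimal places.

0.100 mV

LSB = 1.024/2^12 = 250.00 µV.
Scaled input = 608.4000 LSBs, so code = 608.
Code 608 maps back to 0 + 608×0.00025 V = 0.152 V.
V_in − V_rec = 0.0001 V = 0.100 mV.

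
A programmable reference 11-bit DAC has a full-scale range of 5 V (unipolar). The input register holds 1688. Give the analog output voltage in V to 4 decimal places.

LSB = 5 V / 2^11 = 2.441 mV.
V_out = 0 + 1688 × 0.00244141 V = 4.12109 V.

4.1211 V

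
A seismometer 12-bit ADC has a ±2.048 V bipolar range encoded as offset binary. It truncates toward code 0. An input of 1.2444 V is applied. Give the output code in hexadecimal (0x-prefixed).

code 0xCDC (decimal 3292)

Full-scale span = 4.096 V; LSB = 4.096/2^12 = 1.000 mV.
(1.2444 − (−2.048)) / 0.001 = 3292.400 LSBs.
Floor → code 3292.
In hexadecimal (0x-prefixed): 0xCDC.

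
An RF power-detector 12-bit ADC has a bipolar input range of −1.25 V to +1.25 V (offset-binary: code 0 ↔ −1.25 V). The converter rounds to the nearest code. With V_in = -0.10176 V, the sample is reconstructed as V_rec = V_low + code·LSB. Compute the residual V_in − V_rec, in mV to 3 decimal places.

0.169 mV

Step size: 2.5 V ÷ 2^12 = 0.610 mV.
(V_in − V_low)/LSB = (-0.10176 − (−1.25))/0.000610352 = 1881.2764 → code 1881 (round).
Code 1881 maps back to (−1.25) + 1881×0.000610352 V = -0.10192871 V.
Difference: 0.000168711 V → 0.169 mV.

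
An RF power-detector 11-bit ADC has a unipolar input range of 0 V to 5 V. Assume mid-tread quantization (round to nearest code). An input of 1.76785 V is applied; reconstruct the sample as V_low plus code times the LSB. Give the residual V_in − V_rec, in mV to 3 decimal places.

0.272 mV

One LSB is 5 V / 2048 = 2.441 mV.
(1.76785 − 0)/0.00244141 = 724.1114; round gives code 724.
Code 724 maps back to 0 + 724×0.00244141 V = 1.7675781 V.
Error = 1.76785 − 1.7675781 = 0.000271875 V = 0.272 mV.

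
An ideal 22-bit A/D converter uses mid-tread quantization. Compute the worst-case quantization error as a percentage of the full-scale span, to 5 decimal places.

0.00001 %

Rounding → worst-case error = ½ LSB = V_FS/2^23, so 100/8388608 = 1.19209e-05 % of full scale.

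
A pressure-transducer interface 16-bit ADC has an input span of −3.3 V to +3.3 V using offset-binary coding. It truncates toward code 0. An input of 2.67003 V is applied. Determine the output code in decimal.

Full-scale span = 6.6 V; LSB = 6.6/2^16 = 100.71 µV.
(2.67003 − (−3.3)) / 0.000100708 = 59280.589 LSBs.
So the output code is 59280.

code 59280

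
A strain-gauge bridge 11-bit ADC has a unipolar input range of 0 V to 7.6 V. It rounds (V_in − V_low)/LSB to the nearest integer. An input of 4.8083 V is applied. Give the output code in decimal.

code 1296

Full-scale span = 7.6 V; LSB = 7.6/2^11 = 3.711 mV.
Input sits at 1295.710 steps above V_low.
So the output code is 1296.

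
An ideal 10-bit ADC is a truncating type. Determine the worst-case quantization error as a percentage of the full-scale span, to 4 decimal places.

Truncating → worst-case error = 1 LSB = V_FS/2^10, so 100/1024 = 0.0976562 % of full scale.

0.0977 %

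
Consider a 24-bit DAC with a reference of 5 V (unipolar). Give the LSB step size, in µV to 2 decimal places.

0.30 µV

Full-scale span = 5 V.
LSB = 5 / 2^24 = 5 / 16777216 = 2.98023e-07 V = 0.30 µV.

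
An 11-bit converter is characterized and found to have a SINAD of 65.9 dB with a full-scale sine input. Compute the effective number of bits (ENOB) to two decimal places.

10.65 bits

ENOB = (SINAD − 1.76) / 6.02 = (65.9 − 1.76)/6.02 = 10.654.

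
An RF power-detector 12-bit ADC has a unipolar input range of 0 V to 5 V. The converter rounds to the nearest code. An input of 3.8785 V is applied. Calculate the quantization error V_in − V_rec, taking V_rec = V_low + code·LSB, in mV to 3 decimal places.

0.326 mV

One LSB is 5 V / 4096 = 1.221 mV.
(V_in − V_low)/LSB = (3.8785 − 0)/0.0012207 = 3177.2672 → code 3177 (round).
Code 3177 maps back to 0 + 3177×0.0012207 V = 3.8781738 V.
V_in − V_rec = 0.000326172 V = 0.326 mV.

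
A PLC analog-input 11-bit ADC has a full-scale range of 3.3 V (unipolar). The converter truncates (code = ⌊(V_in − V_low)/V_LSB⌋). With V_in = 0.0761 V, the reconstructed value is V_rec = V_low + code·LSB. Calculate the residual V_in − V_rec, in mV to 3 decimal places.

0.368 mV

One LSB is 3.3 V / 2048 = 1.611 mV.
(V_in − V_low)/LSB = (0.0761 − 0)/0.00161133 = 47.2281 → code 47 (floor).
Code 47 maps back to 0 + 47×0.00161133 V = 0.075732422 V.
V_in − V_rec = 0.000367578 V = 0.368 mV.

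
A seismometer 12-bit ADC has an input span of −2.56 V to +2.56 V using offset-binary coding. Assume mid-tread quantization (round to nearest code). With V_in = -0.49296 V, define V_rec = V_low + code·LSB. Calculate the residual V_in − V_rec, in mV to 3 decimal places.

-0.460 mV

LSB = 5.12/2^12 = 1.250 mV.
Scaled input = 1653.6320 LSBs, so code = 1654.
V_rec = (−2.56) + 1654·0.00125 = -0.4925 V.
Difference: -0.00046 V → -0.460 mV.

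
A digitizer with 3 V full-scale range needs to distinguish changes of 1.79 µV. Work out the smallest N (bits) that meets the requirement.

Number of steps required ≥ 3 V / 1.79 µV = 1675977.65.
Need 2^N ≥ 1675977.65; 2^20 = 1048576, 2^21 = 2097152.
Minimum N = 21.

21 bits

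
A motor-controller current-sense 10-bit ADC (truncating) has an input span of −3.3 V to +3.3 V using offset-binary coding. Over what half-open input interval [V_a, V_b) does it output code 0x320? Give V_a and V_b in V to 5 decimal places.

LSB = 6.6/2^10 = 6.445 mV.
Code 0x320 = 800 decimal.
V_a = V_low + 800·LSB = 1.85625 V; V_b = V_low + 801·LSB = 1.8627 V.

[1.85625 V, 1.86270 V)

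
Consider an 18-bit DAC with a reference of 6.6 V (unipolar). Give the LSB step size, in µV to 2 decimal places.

25.18 µV

Full-scale span = 6.6 V.
LSB = 6.6 / 2^18 = 6.6 / 262144 = 2.5177e-05 V = 25.18 µV.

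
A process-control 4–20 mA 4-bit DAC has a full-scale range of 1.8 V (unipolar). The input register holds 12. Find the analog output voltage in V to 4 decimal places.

1.3500 V

LSB = 1.8 V / 2^4 = 112.500 mV.
V_out = 0 + 12 × 0.1125 V = 1.35 V.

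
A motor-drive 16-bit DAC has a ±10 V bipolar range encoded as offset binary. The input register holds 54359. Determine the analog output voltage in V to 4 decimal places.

6.5891 V

LSB = 20 V / 2^16 = 305.18 µV.
V_out = (−10) + 54359 × 0.000305176 V = 6.58905 V.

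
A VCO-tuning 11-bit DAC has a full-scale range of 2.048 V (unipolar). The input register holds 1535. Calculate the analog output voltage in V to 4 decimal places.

LSB = 2.048 V / 2^11 = 1.000 mV.
V_out = 0 + 1535 × 0.001 V = 1.535 V.

1.5350 V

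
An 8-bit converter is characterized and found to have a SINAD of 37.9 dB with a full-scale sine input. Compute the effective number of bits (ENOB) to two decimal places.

6.00 bits

ENOB = (SINAD − 1.76) / 6.02 = (37.9 − 1.76)/6.02 = 6.003.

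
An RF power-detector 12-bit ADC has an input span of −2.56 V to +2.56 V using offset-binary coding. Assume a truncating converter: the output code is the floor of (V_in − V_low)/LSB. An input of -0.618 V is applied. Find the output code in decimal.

Full-scale span = 5.12 V; LSB = 5.12/2^12 = 1.250 mV.
Input sits at 1553.600 steps above V_low.
Floor → code 1553.

code 1553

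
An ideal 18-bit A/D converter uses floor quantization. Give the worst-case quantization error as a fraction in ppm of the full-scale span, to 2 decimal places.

Truncating → worst-case error = 1 LSB = V_FS/2^18, so 1e+06/262144 = 3.8147 ppm of full scale.

3.81 ppm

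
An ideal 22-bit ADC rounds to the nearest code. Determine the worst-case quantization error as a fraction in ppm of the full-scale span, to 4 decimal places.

0.1192 ppm

Rounding → worst-case error = ½ LSB = V_FS/2^23, so 1e+06/8388608 = 0.119209 ppm of full scale.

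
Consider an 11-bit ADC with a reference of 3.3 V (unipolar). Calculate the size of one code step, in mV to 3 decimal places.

Full-scale span = 3.3 V.
LSB = 3.3 / 2^11 = 3.3 / 2048 = 0.00161133 V = 1.611 mV.

1.611 mV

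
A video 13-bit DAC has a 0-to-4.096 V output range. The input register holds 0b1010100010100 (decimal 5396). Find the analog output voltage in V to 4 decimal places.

2.6980 V

LSB = 4.096 V / 2^13 = 0.500 mV.
Code 0b1010100010100 = 5396 decimal.
V_out = 0 + 5396 × 0.0005 V = 2.698 V.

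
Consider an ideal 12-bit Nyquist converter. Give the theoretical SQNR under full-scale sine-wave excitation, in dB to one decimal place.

SNR ≈ 6.02·N + 1.76 dB = 6.02·12 + 1.76 = 74.00 dB.

74.0 dB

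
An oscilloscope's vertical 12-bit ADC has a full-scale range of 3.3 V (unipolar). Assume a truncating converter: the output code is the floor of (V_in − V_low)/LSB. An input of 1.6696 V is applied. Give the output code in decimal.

code 2072

Full-scale span = 3.3 V; LSB = 3.3/2^12 = 0.806 mV.
(1.6696 − 0) / 0.000805664 = 2072.328 LSBs.
So the output code is 2072.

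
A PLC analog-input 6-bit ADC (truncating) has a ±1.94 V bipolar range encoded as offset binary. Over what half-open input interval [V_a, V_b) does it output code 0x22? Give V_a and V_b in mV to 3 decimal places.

LSB = 3.88/2^6 = 60.625 mV.
Code 0x22 = 34 decimal.
V_a = V_low + 34·LSB = 0.12125 V; V_b = V_low + 35·LSB = 0.181875 V.

[121.250 mV, 181.875 mV)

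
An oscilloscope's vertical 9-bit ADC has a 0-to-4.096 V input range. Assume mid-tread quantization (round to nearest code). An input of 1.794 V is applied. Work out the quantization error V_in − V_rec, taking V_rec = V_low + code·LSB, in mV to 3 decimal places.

2.000 mV

One LSB is 4.096 V / 512 = 8.000 mV.
(1.794 − 0)/0.008 = 224.2500; round gives code 224.
Code 224 maps back to 0 + 224×0.008 V = 1.792 V.
Error = 1.794 − 1.792 = 0.002 V = 2.000 mV.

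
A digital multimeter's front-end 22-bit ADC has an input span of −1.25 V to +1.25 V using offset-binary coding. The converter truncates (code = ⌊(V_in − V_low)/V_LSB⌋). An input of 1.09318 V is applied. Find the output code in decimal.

code 3931203

LSB = 2.5 V / 4194304 = 0.60 µV.
(1.09318 − (−1.25)) / 5.96046e-07 = 3931203.699 LSBs.
Floor → code 3931203.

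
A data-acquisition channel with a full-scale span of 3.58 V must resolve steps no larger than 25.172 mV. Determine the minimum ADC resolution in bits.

8 bits

Number of steps required ≥ 3.58 V / 25.172 mV = 142.22.
Need 2^N ≥ 142.22; 2^7 = 128, 2^8 = 256.
Minimum N = 8.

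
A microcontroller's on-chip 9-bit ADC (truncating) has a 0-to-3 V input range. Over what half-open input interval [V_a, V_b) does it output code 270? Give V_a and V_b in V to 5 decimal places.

LSB = 3/2^9 = 5.859 mV.
V_a = V_low + 270·LSB = 1.58203 V; V_b = V_low + 271·LSB = 1.58789 V.

[1.58203 V, 1.58789 V)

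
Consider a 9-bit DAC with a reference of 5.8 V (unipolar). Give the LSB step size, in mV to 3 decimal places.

11.328 mV

Full-scale span = 5.8 V.
LSB = 5.8 / 2^9 = 5.8 / 512 = 0.0113281 V = 11.328 mV.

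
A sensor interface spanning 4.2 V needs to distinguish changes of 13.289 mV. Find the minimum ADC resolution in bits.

9 bits

Number of steps required ≥ 4.2 V / 13.289 mV = 316.05.
Need 2^N ≥ 316.05; 2^8 = 256, 2^9 = 512.
Minimum N = 9.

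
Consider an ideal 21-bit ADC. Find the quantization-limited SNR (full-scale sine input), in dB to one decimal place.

SNR ≈ 6.02·N + 1.76 dB = 6.02·21 + 1.76 = 128.18 dB.

128.2 dB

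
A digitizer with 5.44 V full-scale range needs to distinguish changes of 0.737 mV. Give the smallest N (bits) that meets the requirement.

Number of steps required ≥ 5.44 V / 0.737 mV = 7381.28.
Need 2^N ≥ 7381.28; 2^12 = 4096, 2^13 = 8192.
Minimum N = 13.

13 bits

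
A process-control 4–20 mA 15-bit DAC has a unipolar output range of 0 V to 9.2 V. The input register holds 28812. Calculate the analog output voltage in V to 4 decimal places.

8.0893 V

LSB = 9.2 V / 2^15 = 280.76 µV.
V_out = 0 + 28812 × 0.000280762 V = 8.08931 V.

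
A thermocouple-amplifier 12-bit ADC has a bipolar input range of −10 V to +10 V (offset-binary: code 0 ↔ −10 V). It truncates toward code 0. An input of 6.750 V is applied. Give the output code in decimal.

code 3430

With 4096 levels over 20 V, one step is 4.883 mV.
Input sits at 3430.400 steps above V_low.
So the output code is 3430.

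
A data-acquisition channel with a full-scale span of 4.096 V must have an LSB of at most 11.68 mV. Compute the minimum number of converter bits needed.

Number of steps required ≥ 4.096 V / 11.68 mV = 350.68.
Need 2^N ≥ 350.68; 2^8 = 256, 2^9 = 512.
Minimum N = 9.

9 bits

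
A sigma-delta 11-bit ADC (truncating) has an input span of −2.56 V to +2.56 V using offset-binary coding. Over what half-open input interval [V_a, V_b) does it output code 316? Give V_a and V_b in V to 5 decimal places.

[-1.77000 V, -1.76750 V)

LSB = 5.12/2^11 = 2.500 mV.
V_a = V_low + 316·LSB = -1.77 V; V_b = V_low + 317·LSB = -1.7675 V.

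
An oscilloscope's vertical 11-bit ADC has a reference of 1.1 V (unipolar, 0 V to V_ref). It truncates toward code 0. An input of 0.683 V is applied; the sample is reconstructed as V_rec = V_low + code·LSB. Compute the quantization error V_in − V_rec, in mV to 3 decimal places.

0.334 mV

LSB = 1.1/2^11 = 0.537 mV.
(0.683 − 0)/0.000537109 = 1271.6218; ⌊·⌋ gives code 1271.
Code 1271 maps back to 0 + 1271×0.000537109 V = 0.68266602 V.
V_in − V_rec = 0.000333984 V = 0.334 mV.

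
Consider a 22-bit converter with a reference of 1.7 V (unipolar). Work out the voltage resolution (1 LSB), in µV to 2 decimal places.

Full-scale span = 1.7 V.
LSB = 1.7 / 2^22 = 1.7 / 4194304 = 4.05312e-07 V = 0.41 µV.

0.41 µV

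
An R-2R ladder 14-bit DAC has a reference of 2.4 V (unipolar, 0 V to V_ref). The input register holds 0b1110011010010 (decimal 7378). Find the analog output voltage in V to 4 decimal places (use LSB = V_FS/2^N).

LSB = 2.4 V / 2^14 = 146.48 µV.
Code 0b1110011010010 = 7378 decimal.
V_out = 0 + 7378 × 0.000146484 V = 1.08076 V.

1.0808 V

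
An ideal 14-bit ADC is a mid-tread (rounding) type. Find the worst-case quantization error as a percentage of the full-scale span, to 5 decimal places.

0.00305 %

Rounding → worst-case error = ½ LSB = V_FS/2^15, so 100/32768 = 0.00305176 % of full scale.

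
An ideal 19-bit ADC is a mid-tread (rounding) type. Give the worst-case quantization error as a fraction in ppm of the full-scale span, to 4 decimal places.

Rounding → worst-case error = ½ LSB = V_FS/2^20, so 1e+06/1048576 = 0.953674 ppm of full scale.

0.9537 ppm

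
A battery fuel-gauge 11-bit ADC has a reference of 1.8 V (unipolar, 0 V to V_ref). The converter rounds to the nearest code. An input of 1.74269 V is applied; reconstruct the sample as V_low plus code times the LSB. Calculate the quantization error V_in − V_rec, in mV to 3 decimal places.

LSB = 1.8/2^11 = 0.879 mV.
(1.74269 − 0)/0.000878906 = 1982.7940; round gives code 1983.
V_rec = 0 + 1983·0.000878906 = 1.7428711 V.
Difference: -0.000181094 V → -0.181 mV.

-0.181 mV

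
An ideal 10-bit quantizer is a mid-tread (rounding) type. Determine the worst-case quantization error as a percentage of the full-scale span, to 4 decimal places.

Rounding → worst-case error = ½ LSB = V_FS/2^11, so 100/2048 = 0.0488281 % of full scale.

0.0488 %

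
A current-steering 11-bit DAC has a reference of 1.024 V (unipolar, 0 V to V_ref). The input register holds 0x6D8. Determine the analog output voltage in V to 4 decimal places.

LSB = 1.024 V / 2^11 = 0.500 mV.
Code 0x6D8 = 1752 decimal.
V_out = 0 + 1752 × 0.0005 V = 0.876 V.

0.8760 V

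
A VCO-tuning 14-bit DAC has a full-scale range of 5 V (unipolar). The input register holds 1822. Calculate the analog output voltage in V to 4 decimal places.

LSB = 5 V / 2^14 = 305.18 µV.
V_out = 0 + 1822 × 0.000305176 V = 0.55603 V.

0.5560 V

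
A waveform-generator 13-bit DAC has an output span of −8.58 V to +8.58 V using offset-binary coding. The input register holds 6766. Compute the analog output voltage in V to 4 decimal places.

5.5929 V

LSB = 17.16 V / 2^13 = 2.095 mV.
V_out = (−8.58) + 6766 × 0.00209473 V = 5.59292 V.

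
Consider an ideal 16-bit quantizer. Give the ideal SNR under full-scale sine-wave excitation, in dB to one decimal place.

98.1 dB

SNR ≈ 6.02·N + 1.76 dB = 6.02·16 + 1.76 = 98.08 dB.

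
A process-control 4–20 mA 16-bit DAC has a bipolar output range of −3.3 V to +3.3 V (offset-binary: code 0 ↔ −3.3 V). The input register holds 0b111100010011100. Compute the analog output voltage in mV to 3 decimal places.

-190.540 mV

LSB = 6.6 V / 2^16 = 100.71 µV.
Code 0b111100010011100 = 30876 decimal.
V_out = (−3.3) + 30876 × 0.000100708 V = -0.19054 V.
= -190.540 mV.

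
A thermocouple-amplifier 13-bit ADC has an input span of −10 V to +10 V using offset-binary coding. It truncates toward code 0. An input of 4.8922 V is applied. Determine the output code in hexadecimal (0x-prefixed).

code 0x17D3 (decimal 6099)

With 8192 levels over 20 V, one step is 2.441 mV.
(V_in − V_low)/LSB = (4.8922 − (−10)) / 0.00244141 = 6099.845.
So the output code is 6099.
In hexadecimal (0x-prefixed): 0x17D3.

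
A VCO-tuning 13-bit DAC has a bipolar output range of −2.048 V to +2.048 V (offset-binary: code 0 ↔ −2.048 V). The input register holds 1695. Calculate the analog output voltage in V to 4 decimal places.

LSB = 4.096 V / 2^13 = 0.500 mV.
V_out = (−2.048) + 1695 × 0.0005 V = -1.2005 V.

-1.2005 V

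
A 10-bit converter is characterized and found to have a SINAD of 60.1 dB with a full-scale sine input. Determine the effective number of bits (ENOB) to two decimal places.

ENOB = (SINAD − 1.76) / 6.02 = (60.1 − 1.76)/6.02 = 9.691.

9.69 bits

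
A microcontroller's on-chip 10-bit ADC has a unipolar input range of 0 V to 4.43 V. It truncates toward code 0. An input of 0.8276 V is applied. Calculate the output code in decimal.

LSB = 4.43 V / 1024 = 4.326 mV.
(V_in − V_low)/LSB = (0.8276 − 0) / 0.00432617 = 191.301.
Floor → code 191.

code 191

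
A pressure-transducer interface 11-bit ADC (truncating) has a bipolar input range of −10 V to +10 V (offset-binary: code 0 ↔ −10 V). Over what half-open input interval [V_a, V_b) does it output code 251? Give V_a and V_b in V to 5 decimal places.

LSB = 20/2^11 = 9.766 mV.
V_a = V_low + 251·LSB = -7.54883 V; V_b = V_low + 252·LSB = -7.53906 V.

[-7.54883 V, -7.53906 V)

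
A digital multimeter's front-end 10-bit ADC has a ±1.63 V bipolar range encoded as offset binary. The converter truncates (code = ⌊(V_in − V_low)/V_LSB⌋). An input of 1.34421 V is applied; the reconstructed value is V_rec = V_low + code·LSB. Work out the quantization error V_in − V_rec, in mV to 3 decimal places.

Step size: 3.26 V ÷ 2^10 = 3.184 mV.
(V_in − V_low)/LSB = (1.34421 − (−1.63))/0.00318359 = 934.2304 → code 934 (floor).
V_rec = (−1.63) + 934·0.00318359 = 1.3434766 V.
Error = 1.34421 − 1.3434766 = 0.000733438 V = 0.733 mV.

0.733 mV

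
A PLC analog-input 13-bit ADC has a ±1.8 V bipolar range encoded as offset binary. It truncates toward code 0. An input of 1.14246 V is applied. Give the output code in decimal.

code 6695

Full-scale span = 3.6 V; LSB = 3.6/2^13 = 439.45 µV.
Input sits at 6695.731 steps above V_low.
So the output code is 6695.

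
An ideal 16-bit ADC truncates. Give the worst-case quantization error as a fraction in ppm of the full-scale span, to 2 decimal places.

Truncating → worst-case error = 1 LSB = V_FS/2^16, so 1e+06/65536 = 15.2588 ppm of full scale.

15.26 ppm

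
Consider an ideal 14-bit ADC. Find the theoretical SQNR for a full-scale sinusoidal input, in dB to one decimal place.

86.0 dB

SNR ≈ 6.02·N + 1.76 dB = 6.02·14 + 1.76 = 86.04 dB.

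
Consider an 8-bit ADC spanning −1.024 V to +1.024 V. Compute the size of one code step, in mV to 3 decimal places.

Full-scale span = 2.048 V.
LSB = 2.048 / 2^8 = 2.048 / 256 = 0.008 V = 8.000 mV.

8.000 mV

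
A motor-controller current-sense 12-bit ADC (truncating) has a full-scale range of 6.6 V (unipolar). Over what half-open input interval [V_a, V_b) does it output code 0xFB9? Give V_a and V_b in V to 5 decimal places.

[6.48560 V, 6.48721 V)

LSB = 6.6/2^12 = 1.611 mV.
Code 0xFB9 = 4025 decimal.
V_a = V_low + 4025·LSB = 6.4856 V; V_b = V_low + 4026·LSB = 6.48721 V.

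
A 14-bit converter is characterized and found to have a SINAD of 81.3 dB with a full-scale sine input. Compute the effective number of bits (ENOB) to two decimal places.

ENOB = (SINAD − 1.76) / 6.02 = (81.3 − 1.76)/6.02 = 13.213.

13.21 bits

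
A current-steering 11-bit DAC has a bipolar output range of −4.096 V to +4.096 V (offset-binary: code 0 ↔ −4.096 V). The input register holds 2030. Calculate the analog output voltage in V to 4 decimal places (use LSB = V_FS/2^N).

LSB = 8.192 V / 2^11 = 4.000 mV.
V_out = (−4.096) + 2030 × 0.004 V = 4.024 V.

4.0240 V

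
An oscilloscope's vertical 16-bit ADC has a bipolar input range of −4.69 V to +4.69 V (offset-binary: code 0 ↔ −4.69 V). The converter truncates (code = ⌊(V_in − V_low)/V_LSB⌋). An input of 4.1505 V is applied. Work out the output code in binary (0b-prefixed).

With 65536 levels over 9.38 V, one step is 143.13 µV.
(4.1505 − (−4.69)) / 0.000143127 = 61766.632 LSBs.
⌊·⌋(61766.632) = 61766.
In binary (0b-prefixed): 0b1111000101000110.

code 0b1111000101000110 (decimal 61766)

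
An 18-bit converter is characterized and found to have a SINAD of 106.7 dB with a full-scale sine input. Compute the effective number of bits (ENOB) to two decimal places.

ENOB = (SINAD − 1.76) / 6.02 = (106.7 − 1.76)/6.02 = 17.432.

17.43 bits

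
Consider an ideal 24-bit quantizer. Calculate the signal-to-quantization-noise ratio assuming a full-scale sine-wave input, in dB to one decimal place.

146.2 dB

SNR ≈ 6.02·N + 1.76 dB = 6.02·24 + 1.76 = 146.24 dB.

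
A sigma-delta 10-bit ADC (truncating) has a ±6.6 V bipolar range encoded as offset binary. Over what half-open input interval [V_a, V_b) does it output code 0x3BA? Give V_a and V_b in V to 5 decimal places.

[5.69766 V, 5.71055 V)

LSB = 13.2/2^10 = 12.891 mV.
Code 0x3BA = 954 decimal.
V_a = V_low + 954·LSB = 5.69766 V; V_b = V_low + 955·LSB = 5.71055 V.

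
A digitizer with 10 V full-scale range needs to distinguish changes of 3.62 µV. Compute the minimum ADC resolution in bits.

22 bits

Number of steps required ≥ 10 V / 3.62 µV = 2762430.94.
Need 2^N ≥ 2762430.94; 2^21 = 2097152, 2^22 = 4194304.
Minimum N = 22.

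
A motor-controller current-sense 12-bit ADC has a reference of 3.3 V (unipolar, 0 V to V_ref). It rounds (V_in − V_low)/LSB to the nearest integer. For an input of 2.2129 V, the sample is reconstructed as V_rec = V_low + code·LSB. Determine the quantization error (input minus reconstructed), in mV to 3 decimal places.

-0.259 mV

Step size: 3.3 V ÷ 2^12 = 0.806 mV.
(V_in − V_low)/LSB = (2.2129 − 0)/0.000805664 = 2746.6783 → code 2747 (round).
V_rec = 0 + 2747·0.000805664 = 2.2131592 V.
Difference: -0.00025918 V → -0.259 mV.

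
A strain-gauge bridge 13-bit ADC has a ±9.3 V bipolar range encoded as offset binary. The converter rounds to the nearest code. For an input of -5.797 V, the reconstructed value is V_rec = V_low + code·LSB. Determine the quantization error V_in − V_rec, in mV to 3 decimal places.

-0.394 mV

One LSB is 18.6 V / 8192 = 2.271 mV.
(-5.797 − (−9.3))/0.00227051 = 1542.8267; round gives code 1543.
V_rec = (−9.3) + 1543·0.00227051 = -5.7966064 V.
Difference: -0.000393555 V → -0.394 mV.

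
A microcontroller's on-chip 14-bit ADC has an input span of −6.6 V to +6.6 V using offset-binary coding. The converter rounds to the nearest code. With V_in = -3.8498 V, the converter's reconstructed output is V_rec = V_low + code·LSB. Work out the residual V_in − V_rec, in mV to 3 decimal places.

-0.337 mV

LSB = 13.2/2^14 = 0.806 mV.
(-3.8498 − (−6.6))/0.000805664 = 3413.5816; round gives code 3414.
V_rec = (−6.6) + 3414·0.000805664 = -3.8494629 V.
V_in − V_rec = -0.000337109 V = -0.337 mV.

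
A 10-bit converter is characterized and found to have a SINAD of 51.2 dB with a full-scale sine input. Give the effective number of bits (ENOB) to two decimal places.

ENOB = (SINAD − 1.76) / 6.02 = (51.2 − 1.76)/6.02 = 8.213.

8.21 bits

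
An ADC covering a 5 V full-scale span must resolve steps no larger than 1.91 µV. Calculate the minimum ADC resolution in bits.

22 bits

Number of steps required ≥ 5 V / 1.91 µV = 2617801.05.
Need 2^N ≥ 2617801.05; 2^21 = 2097152, 2^22 = 4194304.
Minimum N = 22.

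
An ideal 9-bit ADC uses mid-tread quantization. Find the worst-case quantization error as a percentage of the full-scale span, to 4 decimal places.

0.0977 %

Rounding → worst-case error = ½ LSB = V_FS/2^10, so 100/1024 = 0.0976562 % of full scale.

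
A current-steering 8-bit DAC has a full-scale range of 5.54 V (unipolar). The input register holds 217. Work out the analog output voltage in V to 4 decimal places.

4.6960 V

LSB = 5.54 V / 2^8 = 21.641 mV.
V_out = 0 + 217 × 0.0216406 V = 4.69602 V.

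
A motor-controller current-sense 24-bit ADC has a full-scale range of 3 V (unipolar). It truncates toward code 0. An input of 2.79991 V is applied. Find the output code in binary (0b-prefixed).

With 16777216 levels over 3 V, one step is 0.18 µV.
Input sits at 15658231.617 steps above V_low.
⌊·⌋(15658231.617) = 15658231.
In binary (0b-prefixed): 0b111011101110110011110111.

code 0b111011101110110011110111 (decimal 15658231)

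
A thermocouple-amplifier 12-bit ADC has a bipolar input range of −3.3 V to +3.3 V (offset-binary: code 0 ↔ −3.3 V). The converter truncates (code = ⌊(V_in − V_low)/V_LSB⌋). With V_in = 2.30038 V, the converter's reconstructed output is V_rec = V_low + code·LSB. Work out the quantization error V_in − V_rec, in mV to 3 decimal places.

1.015 mV

LSB = 6.6/2^12 = 1.611 mV.
Scaled input = 3475.6298 LSBs, so code = 3475.
Code 3475 maps back to (−3.3) + 3475×0.00161133 V = 2.2993652 V.
Error = 2.30038 − 2.2993652 = 0.00101477 V = 1.015 mV.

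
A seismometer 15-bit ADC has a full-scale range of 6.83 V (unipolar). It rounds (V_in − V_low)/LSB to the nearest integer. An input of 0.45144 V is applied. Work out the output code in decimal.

code 2166

LSB = 6.83 V / 32768 = 208.44 µV.
(V_in − V_low)/LSB = (0.45144 − 0) / 0.000208435 = 2165.854.
Round → code 2166.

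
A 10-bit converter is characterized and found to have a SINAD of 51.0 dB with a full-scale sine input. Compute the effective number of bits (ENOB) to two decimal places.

8.18 bits

ENOB = (SINAD − 1.76) / 6.02 = (51.0 − 1.76)/6.02 = 8.179.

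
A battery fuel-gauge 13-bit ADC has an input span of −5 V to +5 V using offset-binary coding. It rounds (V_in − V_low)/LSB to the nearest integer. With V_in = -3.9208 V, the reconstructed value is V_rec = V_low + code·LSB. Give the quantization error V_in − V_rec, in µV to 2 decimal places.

98.44 µV

One LSB is 10 V / 8192 = 1.221 mV.
Scaled input = 884.0806 LSBs, so code = 884.
Reconstructed: -3.9208984 V.
Error = -3.9208 − (−3.9208984) = 9.84375e-05 V = 98.44 µV.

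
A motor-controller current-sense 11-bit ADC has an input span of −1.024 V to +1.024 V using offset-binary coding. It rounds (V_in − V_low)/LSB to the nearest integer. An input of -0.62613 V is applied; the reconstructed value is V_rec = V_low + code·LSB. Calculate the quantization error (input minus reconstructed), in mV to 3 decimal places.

-0.130 mV

Step size: 2.048 V ÷ 2^11 = 1.000 mV.
(-0.62613 − (−1.024))/0.001 = 397.8700; round gives code 398.
V_rec = (−1.024) + 398·0.001 = -0.626 V.
V_in − V_rec = -0.00013 V = -0.130 mV.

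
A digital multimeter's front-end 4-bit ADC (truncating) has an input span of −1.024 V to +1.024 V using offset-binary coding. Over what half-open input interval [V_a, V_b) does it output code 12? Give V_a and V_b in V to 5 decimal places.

LSB = 2.048/2^4 = 128.000 mV.
V_a = V_low + 12·LSB = 0.512 V; V_b = V_low + 13·LSB = 0.64 V.

[0.51200 V, 0.64000 V)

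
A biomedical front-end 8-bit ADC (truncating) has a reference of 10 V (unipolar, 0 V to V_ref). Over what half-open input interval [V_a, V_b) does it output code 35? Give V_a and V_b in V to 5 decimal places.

LSB = 10/2^8 = 39.062 mV.
V_a = V_low + 35·LSB = 1.36719 V; V_b = V_low + 36·LSB = 1.40625 V.

[1.36719 V, 1.40625 V)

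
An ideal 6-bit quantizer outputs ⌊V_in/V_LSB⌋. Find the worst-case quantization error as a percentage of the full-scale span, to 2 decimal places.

Truncating → worst-case error = 1 LSB = V_FS/2^6, so 100/64 = 1.5625 % of full scale.

1.56 %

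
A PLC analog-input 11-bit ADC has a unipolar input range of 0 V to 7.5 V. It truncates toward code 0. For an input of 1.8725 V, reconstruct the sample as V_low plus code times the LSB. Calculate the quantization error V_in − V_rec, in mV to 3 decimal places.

1.162 mV

LSB = 7.5/2^11 = 3.662 mV.
Scaled input = 511.3173 LSBs, so code = 511.
Reconstructed: 1.8713379 V.
Error = 1.8725 − 1.8713379 = 0.00116211 V = 1.162 mV.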